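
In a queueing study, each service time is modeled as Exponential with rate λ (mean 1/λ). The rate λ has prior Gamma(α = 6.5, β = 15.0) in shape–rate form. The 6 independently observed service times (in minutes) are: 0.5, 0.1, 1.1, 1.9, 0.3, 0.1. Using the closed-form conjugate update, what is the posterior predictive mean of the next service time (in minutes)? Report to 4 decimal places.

With a Gamma(shape α, rate β) prior on the exponential rate λ, the posterior after n observations with total T = Σxᵢ is Gamma(α+n, β+T).
Sum of observations T = 4.0 minutes; n = 6.
Posterior: Gamma(6.5+6, 15.0+4.0) = Gamma(12.5, 19.0).
The predictive distribution for the next observation is Lomax; its mean is β/(α−1) = 19.0/11.5 = 1.6522.

1.6522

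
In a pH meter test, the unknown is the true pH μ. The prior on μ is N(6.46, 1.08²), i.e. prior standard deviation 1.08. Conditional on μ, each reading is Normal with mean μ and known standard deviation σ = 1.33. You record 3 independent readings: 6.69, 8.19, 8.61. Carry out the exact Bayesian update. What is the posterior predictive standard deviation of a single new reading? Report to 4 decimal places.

1.4699

For Normal data with known variance σ², a Normal(μ₀, σ₀²) prior on μ is conjugate. Posterior precision = 1/σ₀² + n/σ²; posterior mean is the precision-weighted average of μ₀ and x̄.
σ₀² = 1.08² = 1.1664, σ² = 1.33² = 1.7689; σ² + n·σ₀² = 1.7689 + 3·1.1664 = 5.2681.
Posterior precision = 1/σ₀² + n/σ² = 1/1.1664 + 3/1.7689 = (σ² + n·σ₀²)/(σ₀²σ²) = 5.2681/(1.1664·1.7689); posterior variance σₙ² = σ₀²σ²/(σ² + n·σ₀²) = 1.1664·1.7689/5.2681 = 0.391649.
Predictive variance for one new observation = σₙ² + σ² = 1.1664·1.7689/5.2681 + 1.7689 = σ²·(σ₀² + 5.2681)/5.2681 = 1.7689·6.4345/5.2681 = 2.160549; SD = √(1.7689·6.4345/5.2681) = 1.4699.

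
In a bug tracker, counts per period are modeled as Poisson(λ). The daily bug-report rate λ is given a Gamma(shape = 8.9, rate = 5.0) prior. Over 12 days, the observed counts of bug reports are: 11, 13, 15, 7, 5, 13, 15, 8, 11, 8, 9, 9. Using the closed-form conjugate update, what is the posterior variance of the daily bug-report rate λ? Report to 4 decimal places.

With a Gamma(shape α, rate β) prior, the Poisson likelihood is conjugate: the posterior is Gamma(α + ΣXᵢ, β + n).
Sum of counts S = 124 over n = 12 days.
Posterior: Gamma(α+S, β+n) = Gamma(8.9+124, 5.0+12) = Gamma(132.9, 17.0).
Var = α/β² = 132.9/17.0² = 0.4599.

0.4599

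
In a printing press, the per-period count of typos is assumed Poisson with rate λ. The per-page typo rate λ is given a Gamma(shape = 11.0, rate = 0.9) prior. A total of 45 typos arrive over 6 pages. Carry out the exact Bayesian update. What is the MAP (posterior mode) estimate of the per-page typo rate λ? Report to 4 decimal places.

With a Gamma(shape α, rate β) prior, the Poisson likelihood is conjugate: the posterior is Gamma(α + ΣXᵢ, β + n).
Posterior: Gamma(α+S, β+n) = Gamma(11.0+45, 0.9+6) = Gamma(56.0, 6.9).
Mode of Gamma(α,β) for α≥1 is (α−1)/β = 55.0/6.9 = 7.9710.

7.9710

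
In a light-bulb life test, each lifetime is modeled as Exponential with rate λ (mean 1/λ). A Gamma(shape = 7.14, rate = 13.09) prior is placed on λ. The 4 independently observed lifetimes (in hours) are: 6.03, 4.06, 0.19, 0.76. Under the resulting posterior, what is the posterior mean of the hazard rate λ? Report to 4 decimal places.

With a Gamma(shape α, rate β) prior on the exponential rate λ, the posterior after n observations with total T = Σxᵢ is Gamma(α+n, β+T).
Sum of observations T = 11.04 hours; n = 4.
Posterior: Gamma(7.14+4, 13.09+11.04) = Gamma(11.14, 24.13).
Posterior mean of λ = α/β = 11.14/24.13 = 0.4617.

0.4617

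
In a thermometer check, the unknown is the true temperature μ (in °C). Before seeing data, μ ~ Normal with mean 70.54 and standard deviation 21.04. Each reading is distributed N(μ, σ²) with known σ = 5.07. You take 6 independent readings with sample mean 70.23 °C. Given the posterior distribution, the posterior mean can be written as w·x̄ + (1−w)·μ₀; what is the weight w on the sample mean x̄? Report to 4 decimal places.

For Normal data with known variance σ², a Normal(μ₀, σ₀²) prior on μ is conjugate. Posterior precision = 1/σ₀² + n/σ²; posterior mean is the precision-weighted average of μ₀ and x̄.
σ₀² = 21.04² = 442.6816, σ² = 5.07² = 25.7049. Prior precision 1/σ₀² = 1/442.6816; data precision n/σ² = 6/25.7049.
w = (n/σ²)/(1/σ₀² + n/σ²) = n·σ₀²/(σ² + n·σ₀²) = 6·442.6816/(25.7049 + 6·442.6816) = 2656.0896/2681.7945 = 0.9904.

0.9904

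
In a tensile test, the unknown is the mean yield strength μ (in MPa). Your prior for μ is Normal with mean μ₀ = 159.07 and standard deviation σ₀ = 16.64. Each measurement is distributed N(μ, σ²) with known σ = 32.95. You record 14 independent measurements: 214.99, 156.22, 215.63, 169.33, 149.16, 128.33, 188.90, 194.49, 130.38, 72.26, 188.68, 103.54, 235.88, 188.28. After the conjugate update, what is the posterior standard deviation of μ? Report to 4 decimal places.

For Normal data with known variance σ², a Normal(μ₀, σ₀²) prior on μ is conjugate. Posterior precision = 1/σ₀² + n/σ²; posterior mean is the precision-weighted average of μ₀ and x̄.
σ₀² = 16.64² = 276.8896, σ² = 32.95² = 1085.7025; σ² + n·σ₀² = 1085.7025 + 14·276.8896 = 4962.1569.
Posterior precision = 1/σ₀² + n/σ² = 1/276.8896 + 14/1085.7025 = (σ² + n·σ₀²)/(σ₀²σ²) = 4962.1569/(276.8896·1085.7025); posterior variance σₙ² = σ₀²σ²/(σ² + n·σ₀²) = 276.8896·1085.7025/4962.1569 = 60.582472.
Posterior SD = √σₙ² = √(276.8896·1085.7025/4962.1569) = 7.7835.

7.7835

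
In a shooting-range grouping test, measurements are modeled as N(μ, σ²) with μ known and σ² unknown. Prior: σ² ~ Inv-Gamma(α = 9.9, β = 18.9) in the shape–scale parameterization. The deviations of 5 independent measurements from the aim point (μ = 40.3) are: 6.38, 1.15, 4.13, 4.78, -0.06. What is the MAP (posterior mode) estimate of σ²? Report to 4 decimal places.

4.4678

With known mean μ and an Inverse-Gamma(α, β) prior on σ², the Normal likelihood is conjugate: posterior is Inv-Gamma(α + n/2, β + Σ(xᵢ−μ)²/2).
Σ(xᵢ−μ)² = (6.38)² + (1.15)² + (4.13)² + (4.78)² + (-0.06)² = 81.9358.
Posterior: Inv-Gamma(9.9 + 5/2, 18.9 + 81.9358/2) = Inv-Gamma(12.40, 59.86790).
Mode = β/(α+1) = 59.86790/13.40 = 4.4678.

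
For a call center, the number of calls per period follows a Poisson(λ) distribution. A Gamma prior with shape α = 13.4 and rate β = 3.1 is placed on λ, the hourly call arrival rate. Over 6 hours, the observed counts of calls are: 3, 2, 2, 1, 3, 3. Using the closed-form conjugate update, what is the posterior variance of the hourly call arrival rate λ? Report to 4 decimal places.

0.3309

With a Gamma(shape α, rate β) prior, the Poisson likelihood is conjugate: the posterior is Gamma(α + ΣXᵢ, β + n).
Sum of counts S = 14 over n = 6 hours.
Posterior: Gamma(α+S, β+n) = Gamma(13.4+14, 3.1+6) = Gamma(27.4, 9.1).
Var = α/β² = 27.4/9.1² = 0.3309.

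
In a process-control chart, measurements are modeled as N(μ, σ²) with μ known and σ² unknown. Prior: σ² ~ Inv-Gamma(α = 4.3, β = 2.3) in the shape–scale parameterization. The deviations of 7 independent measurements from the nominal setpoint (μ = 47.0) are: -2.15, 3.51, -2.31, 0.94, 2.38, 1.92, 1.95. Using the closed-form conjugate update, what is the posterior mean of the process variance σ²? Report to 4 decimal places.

With known mean μ and an Inverse-Gamma(α, β) prior on σ², the Normal likelihood is conjugate: posterior is Inv-Gamma(α + n/2, β + Σ(xᵢ−μ)²/2).
Σ(xᵢ−μ)² = (-2.15)² + (3.51)² + (-2.31)² + (0.94)² + (2.38)² + (1.92)² + (1.95)² = 36.3156.
Posterior: Inv-Gamma(4.3 + 7/2, 2.3 + 36.3156/2) = Inv-Gamma(7.80, 20.45780).
E[σ²|data] = β/(α−1) = 20.45780/6.80 = 3.0085.

3.0085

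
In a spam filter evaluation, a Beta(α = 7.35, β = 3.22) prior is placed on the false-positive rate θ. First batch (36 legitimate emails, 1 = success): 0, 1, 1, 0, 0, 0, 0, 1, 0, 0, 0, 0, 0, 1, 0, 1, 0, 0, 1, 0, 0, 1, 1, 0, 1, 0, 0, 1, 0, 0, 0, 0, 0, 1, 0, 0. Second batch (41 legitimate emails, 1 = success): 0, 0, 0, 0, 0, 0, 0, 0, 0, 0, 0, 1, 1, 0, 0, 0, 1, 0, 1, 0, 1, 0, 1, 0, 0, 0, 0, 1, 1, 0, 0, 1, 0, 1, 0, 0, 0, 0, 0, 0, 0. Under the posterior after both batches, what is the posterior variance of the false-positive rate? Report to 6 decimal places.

The Beta prior is conjugate to a Binomial/Bernoulli likelihood; the update adds successes to α and failures to β.
After batch 1: Beta(7.35+11, 3.22+25) = Beta(18.35, 28.22).
After batch 2: Beta(18.35+10, 28.22+31) = Beta(28.35, 59.22).
Var = αβ/((α+β)²(α+β+1)) = 28.35·59.22/(87.57²·88.57) = 0.002472.

0.002472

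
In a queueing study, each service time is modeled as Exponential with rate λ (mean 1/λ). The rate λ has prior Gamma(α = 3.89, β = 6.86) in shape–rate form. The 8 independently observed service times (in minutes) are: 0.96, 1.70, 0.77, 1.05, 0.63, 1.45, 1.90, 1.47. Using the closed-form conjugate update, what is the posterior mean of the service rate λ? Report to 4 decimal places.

With a Gamma(shape α, rate β) prior on the exponential rate λ, the posterior after n observations with total T = Σxᵢ is Gamma(α+n, β+T).
Sum of observations T = 9.93 minutes; n = 8.
Posterior: Gamma(3.89+8, 6.86+9.93) = Gamma(11.89, 16.79).
Posterior mean of λ = α/β = 11.89/16.79 = 0.7082.

0.7082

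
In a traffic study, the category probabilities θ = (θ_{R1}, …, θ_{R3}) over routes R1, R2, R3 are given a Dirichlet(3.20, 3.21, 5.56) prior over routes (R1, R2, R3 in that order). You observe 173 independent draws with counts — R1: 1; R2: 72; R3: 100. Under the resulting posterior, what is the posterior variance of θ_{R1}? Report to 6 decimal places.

0.000119

The Dirichlet prior is conjugate to the Multinomial likelihood: each posterior αⱼ = prior αⱼ + observed count nⱼ.
Posterior concentration: (4.20, 75.21, 105.56), total = 184.97.
Var[θ_j] = α_j(Σα−α_j)/((Σα)²(Σα+1)) = 4.20·180.77/(184.97²·185.97) = 0.000119.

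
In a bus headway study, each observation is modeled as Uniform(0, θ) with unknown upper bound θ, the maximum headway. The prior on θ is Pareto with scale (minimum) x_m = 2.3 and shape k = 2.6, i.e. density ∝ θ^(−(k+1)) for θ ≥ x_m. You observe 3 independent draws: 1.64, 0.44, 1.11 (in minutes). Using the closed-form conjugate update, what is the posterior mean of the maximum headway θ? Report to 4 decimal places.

2.8000

A Pareto(scale x_m, shape k) prior on the upper bound θ of Uniform(0, θ) is conjugate: posterior is Pareto(max(x_m, max xᵢ), k + n).
Sample maximum = 1.64; prior scale x_m = 2.3 → posterior scale = max = 2.30.
Posterior shape = 2.6 + 3 = 5.6.
E[θ|data] = k·x_m/(k−1) = 5.6·2.30/4.6 = 2.8000.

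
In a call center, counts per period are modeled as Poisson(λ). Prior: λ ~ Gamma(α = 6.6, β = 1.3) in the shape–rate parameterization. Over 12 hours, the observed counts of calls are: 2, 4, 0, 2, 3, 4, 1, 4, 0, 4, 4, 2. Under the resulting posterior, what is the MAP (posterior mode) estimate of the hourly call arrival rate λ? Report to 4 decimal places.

With a Gamma(shape α, rate β) prior, the Poisson likelihood is conjugate: the posterior is Gamma(α + ΣXᵢ, β + n).
Sum of counts S = 30 over n = 12 hours.
Posterior: Gamma(α+S, β+n) = Gamma(6.6+30, 1.3+12) = Gamma(36.6, 13.3).
Mode of Gamma(α,β) for α≥1 is (α−1)/β = 35.6/13.3 = 2.6767.

2.6767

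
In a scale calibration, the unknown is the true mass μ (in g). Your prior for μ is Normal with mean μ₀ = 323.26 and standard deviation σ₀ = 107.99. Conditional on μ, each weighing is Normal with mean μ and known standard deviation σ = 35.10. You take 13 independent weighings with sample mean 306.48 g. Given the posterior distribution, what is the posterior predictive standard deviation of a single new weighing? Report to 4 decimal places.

36.4145

For Normal data with known variance σ², a Normal(μ₀, σ₀²) prior on μ is conjugate. Posterior precision = 1/σ₀² + n/σ²; posterior mean is the precision-weighted average of μ₀ and x̄.
σ₀² = 107.99² = 11661.8401, σ² = 35.10² = 1232.01; σ² + n·σ₀² = 1232.01 + 13·11661.8401 = 152835.9313.
Posterior precision = 1/σ₀² + n/σ² = 1/11661.8401 + 13/1232.01 = (σ² + n·σ₀²)/(σ₀²σ²) = 152835.9313/(11661.8401·1232.01); posterior variance σₙ² = σ₀²σ²/(σ² + n·σ₀²) = 11661.8401·1232.01/152835.9313 = 94.006059.
Predictive variance for one new observation = σₙ² + σ² = 11661.8401·1232.01/152835.9313 + 1232.01 = σ²·(σ₀² + 152835.9313)/152835.9313 = 1232.01·164497.7714/152835.9313 = 1326.016059; SD = √(1232.01·164497.7714/152835.9313) = 36.4145.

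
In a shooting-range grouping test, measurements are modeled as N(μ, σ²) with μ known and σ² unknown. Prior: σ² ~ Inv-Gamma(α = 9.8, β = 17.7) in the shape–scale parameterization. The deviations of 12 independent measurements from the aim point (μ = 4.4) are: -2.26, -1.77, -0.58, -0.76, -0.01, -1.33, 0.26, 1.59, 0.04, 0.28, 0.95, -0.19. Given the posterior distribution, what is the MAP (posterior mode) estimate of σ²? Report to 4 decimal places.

1.4862

With known mean μ and an Inverse-Gamma(α, β) prior on σ², the Normal likelihood is conjugate: posterior is Inv-Gamma(α + n/2, β + Σ(xᵢ−μ)²/2).
Σ(xᵢ−μ)² = (-2.26)² + (-1.77)² + (-0.58)² + (-0.76)² + (-0.01)² + (-1.33)² + (0.26)² + (1.59)² + (0.04)² + (0.28)² + (0.95)² + (-0.19)² = 14.5378.
Posterior: Inv-Gamma(9.8 + 12/2, 17.7 + 14.5378/2) = Inv-Gamma(15.80, 24.96890).
Mode = β/(α+1) = 24.96890/16.80 = 1.4862.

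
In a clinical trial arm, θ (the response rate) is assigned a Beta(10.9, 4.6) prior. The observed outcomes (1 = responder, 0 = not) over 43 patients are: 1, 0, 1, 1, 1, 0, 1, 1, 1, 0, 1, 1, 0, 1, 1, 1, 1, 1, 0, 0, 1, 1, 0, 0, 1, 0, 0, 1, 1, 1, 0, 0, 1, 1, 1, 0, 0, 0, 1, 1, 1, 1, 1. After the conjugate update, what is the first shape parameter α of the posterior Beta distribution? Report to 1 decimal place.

38.9

The Beta prior is conjugate to a Binomial/Bernoulli likelihood; the update adds successes to α and failures to β.
Posterior: Beta(α+k, β+n−k) = Beta(10.9+28, 4.6+15) = Beta(38.9, 19.6).
Posterior α = 38.9.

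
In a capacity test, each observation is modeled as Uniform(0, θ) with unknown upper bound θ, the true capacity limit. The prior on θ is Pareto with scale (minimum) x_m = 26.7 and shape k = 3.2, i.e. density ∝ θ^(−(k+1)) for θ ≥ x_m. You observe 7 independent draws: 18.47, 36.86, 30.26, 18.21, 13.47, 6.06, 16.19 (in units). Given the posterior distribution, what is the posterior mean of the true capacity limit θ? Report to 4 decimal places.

A Pareto(scale x_m, shape k) prior on the upper bound θ of Uniform(0, θ) is conjugate: posterior is Pareto(max(x_m, max xᵢ), k + n).
Sample maximum = 36.86; prior scale x_m = 26.7 → posterior scale = max = 36.86.
Posterior shape = 3.2 + 7 = 10.2.
E[θ|data] = k·x_m/(k−1) = 10.2·36.86/9.2 = 40.8665.

40.8665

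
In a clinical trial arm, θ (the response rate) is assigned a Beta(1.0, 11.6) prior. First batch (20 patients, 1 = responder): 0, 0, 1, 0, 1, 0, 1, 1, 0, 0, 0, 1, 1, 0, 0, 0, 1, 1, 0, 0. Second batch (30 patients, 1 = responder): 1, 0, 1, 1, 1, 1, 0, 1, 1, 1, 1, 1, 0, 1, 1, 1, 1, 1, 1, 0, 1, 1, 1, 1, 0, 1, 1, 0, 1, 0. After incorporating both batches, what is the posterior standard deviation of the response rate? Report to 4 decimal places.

The Beta prior is conjugate to a Binomial/Bernoulli likelihood; the update adds successes to α and failures to β.
After batch 1: Beta(1.0+8, 11.6+12) = Beta(9.0, 23.6).
After batch 2: Beta(9.0+23, 23.6+7) = Beta(32.0, 30.6).
Var = αβ/((α+β)²(α+β+1)) = 32.0·30.6/(62.6²·63.6) = 0.00392885; SD = √0.00392885 = 0.0627.

0.0627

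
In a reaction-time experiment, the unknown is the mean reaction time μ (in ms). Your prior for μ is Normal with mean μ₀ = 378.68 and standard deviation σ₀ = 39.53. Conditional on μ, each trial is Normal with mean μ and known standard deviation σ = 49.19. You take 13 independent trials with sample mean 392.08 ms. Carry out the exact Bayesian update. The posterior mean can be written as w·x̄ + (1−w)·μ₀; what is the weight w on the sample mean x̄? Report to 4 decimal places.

For Normal data with known variance σ², a Normal(μ₀, σ₀²) prior on μ is conjugate. Posterior precision = 1/σ₀² + n/σ²; posterior mean is the precision-weighted average of μ₀ and x̄.
σ₀² = 39.53² = 1562.6209, σ² = 49.19² = 2419.6561. Prior precision 1/σ₀² = 1/1562.6209; data precision n/σ² = 13/2419.6561.
w = (n/σ²)/(1/σ₀² + n/σ²) = n·σ₀²/(σ² + n·σ₀²) = 13·1562.6209/(2419.6561 + 13·1562.6209) = 20314.0717/22733.7278 = 0.8936.

0.8936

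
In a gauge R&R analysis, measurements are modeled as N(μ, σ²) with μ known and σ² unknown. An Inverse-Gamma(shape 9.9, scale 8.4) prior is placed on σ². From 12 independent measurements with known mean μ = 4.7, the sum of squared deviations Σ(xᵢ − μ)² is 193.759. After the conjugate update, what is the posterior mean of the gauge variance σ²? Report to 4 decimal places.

With known mean μ and an Inverse-Gamma(α, β) prior on σ², the Normal likelihood is conjugate: posterior is Inv-Gamma(α + n/2, β + Σ(xᵢ−μ)²/2).
Posterior: Inv-Gamma(9.9 + 12/2, 8.4 + 193.759/2) = Inv-Gamma(15.90, 105.2795).
E[σ²|data] = β/(α−1) = 105.2795/14.90 = 7.0657.

7.0657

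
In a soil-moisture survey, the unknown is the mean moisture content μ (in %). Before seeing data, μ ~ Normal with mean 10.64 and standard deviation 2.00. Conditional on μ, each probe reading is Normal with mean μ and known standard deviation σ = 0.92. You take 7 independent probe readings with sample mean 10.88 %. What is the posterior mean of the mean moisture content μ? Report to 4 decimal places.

For Normal data with known variance σ², a Normal(μ₀, σ₀²) prior on μ is conjugate. Posterior precision = 1/σ₀² + n/σ²; posterior mean is the precision-weighted average of μ₀ and x̄.
n·x̄ = 7·10.88 = 76.16.
σ₀² = 2.00² = 4, σ² = 0.92² = 0.8464; σ² + n·σ₀² = 0.8464 + 7·4 = 28.8464.
Posterior mean = (μ₀/σ₀² + n·x̄/σ²)/(1/σ₀² + n/σ²) = (σ²·μ₀ + σ₀²·n·x̄)/(σ² + n·σ₀²) = (0.8464·10.64 + 4·76.16)/28.8464 = 313.645696/28.8464 = 10.8730.

10.8730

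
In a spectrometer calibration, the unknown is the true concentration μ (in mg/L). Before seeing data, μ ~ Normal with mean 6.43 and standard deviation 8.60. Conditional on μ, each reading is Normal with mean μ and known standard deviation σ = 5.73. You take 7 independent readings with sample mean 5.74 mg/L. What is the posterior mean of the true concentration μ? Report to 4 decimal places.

5.7811

For Normal data with known variance σ², a Normal(μ₀, σ₀²) prior on μ is conjugate. Posterior precision = 1/σ₀² + n/σ²; posterior mean is the precision-weighted average of μ₀ and x̄.
n·x̄ = 7·5.74 = 40.18.
σ₀² = 8.60² = 73.96, σ² = 5.73² = 32.8329; σ² + n·σ₀² = 32.8329 + 7·73.96 = 550.5529.
Posterior mean = (μ₀/σ₀² + n·x̄/σ²)/(1/σ₀² + n/σ²) = (σ²·μ₀ + σ₀²·n·x̄)/(σ² + n·σ₀²) = (32.8329·6.43 + 73.96·40.18)/550.5529 = 3182.828347/550.5529 = 5.7811.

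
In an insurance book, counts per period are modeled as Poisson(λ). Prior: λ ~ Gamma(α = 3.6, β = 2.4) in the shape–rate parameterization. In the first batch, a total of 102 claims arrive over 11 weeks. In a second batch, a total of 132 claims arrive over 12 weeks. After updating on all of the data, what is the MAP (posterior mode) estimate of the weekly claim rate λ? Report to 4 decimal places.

9.3150

With a Gamma(shape α, rate β) prior, the Poisson likelihood is conjugate: the posterior is Gamma(α + ΣXᵢ, β + n).
After batch 1: Gamma(α+S, β+n) = Gamma(3.6+102, 2.4+11) = Gamma(105.6, 13.4).
After batch 2: Gamma(α+S, β+n) = Gamma(105.6+132, 13.4+12) = Gamma(237.6, 25.4).
Mode of Gamma(α,β) for α≥1 is (α−1)/β = 236.6/25.4 = 9.3150.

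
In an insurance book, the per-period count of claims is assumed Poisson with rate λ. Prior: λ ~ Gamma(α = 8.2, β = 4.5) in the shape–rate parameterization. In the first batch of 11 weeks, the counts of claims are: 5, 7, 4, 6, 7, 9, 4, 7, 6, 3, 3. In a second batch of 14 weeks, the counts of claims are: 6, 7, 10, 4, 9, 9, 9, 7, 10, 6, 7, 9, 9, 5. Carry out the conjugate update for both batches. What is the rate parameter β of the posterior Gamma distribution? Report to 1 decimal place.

29.5

With a Gamma(shape α, rate β) prior, the Poisson likelihood is conjugate: the posterior is Gamma(α + ΣXᵢ, β + n).
Batch 1: sum of counts S = 61 over n = 11 weeks.
After batch 1: Gamma(α+S, β+n) = Gamma(8.2+61, 4.5+11) = Gamma(69.2, 15.5).
Batch 2: sum of counts S = 107 over n = 14 weeks.
After batch 2: Gamma(α+S, β+n) = Gamma(69.2+107, 15.5+14) = Gamma(176.2, 29.5).
Posterior β = 29.5.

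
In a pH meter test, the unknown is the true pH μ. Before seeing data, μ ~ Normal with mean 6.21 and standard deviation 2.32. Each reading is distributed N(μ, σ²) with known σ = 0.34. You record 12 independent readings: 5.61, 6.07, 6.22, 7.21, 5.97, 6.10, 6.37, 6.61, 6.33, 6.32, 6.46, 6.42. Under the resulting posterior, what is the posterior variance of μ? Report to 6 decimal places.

For Normal data with known variance σ², a Normal(μ₀, σ₀²) prior on μ is conjugate. Posterior precision = 1/σ₀² + n/σ²; posterior mean is the precision-weighted average of μ₀ and x̄.
σ₀² = 2.32² = 5.3824, σ² = 0.34² = 0.1156; σ² + n·σ₀² = 0.1156 + 12·5.3824 = 64.7044.
Posterior precision = 1/σ₀² + n/σ² = 1/5.3824 + 12/0.1156 = (σ² + n·σ₀²)/(σ₀²σ²) = 64.7044/(5.3824·0.1156); posterior variance σₙ² = σ₀²σ²/(σ² + n·σ₀²) = 5.3824·0.1156/64.7044 = 0.009616.

0.009616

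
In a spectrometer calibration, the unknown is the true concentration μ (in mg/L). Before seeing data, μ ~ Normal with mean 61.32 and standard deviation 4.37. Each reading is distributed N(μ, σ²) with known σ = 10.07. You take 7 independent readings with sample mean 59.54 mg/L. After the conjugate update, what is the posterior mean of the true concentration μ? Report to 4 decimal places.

For Normal data with known variance σ², a Normal(μ₀, σ₀²) prior on μ is conjugate. Posterior precision = 1/σ₀² + n/σ²; posterior mean is the precision-weighted average of μ₀ and x̄.
n·x̄ = 7·59.54 = 416.78.
σ₀² = 4.37² = 19.0969, σ² = 10.07² = 101.4049; σ² + n·σ₀² = 101.4049 + 7·19.0969 = 235.0832.
Posterior mean = (μ₀/σ₀² + n·x̄/σ²)/(1/σ₀² + n/σ²) = (σ²·μ₀ + σ₀²·n·x̄)/(σ² + n·σ₀²) = (101.4049·61.32 + 19.0969·416.78)/235.0832 = 14177.35445/235.0832 = 60.3078.

60.3078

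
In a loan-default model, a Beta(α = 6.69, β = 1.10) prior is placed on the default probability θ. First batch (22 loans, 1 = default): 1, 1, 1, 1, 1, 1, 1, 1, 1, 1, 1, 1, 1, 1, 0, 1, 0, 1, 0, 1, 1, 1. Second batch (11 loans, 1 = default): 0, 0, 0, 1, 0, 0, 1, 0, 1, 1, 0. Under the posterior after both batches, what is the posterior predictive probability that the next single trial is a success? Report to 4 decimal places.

The Beta prior is conjugate to a Binomial/Bernoulli likelihood; the update adds successes to α and failures to β.
After batch 1: Beta(6.69+19, 1.10+3) = Beta(25.69, 4.10).
After batch 2: Beta(25.69+4, 4.10+7) = Beta(29.69, 11.10).
For a single future Bernoulli trial, P(success | data) = α/(α+β) = 0.7279.

0.7279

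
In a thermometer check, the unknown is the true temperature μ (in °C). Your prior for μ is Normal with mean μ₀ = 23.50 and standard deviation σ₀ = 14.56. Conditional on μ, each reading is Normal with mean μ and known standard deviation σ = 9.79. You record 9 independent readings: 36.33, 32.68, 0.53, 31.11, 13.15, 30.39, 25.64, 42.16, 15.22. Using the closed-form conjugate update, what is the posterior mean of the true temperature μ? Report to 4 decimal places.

25.1621

For Normal data with known variance σ², a Normal(μ₀, σ₀²) prior on μ is conjugate. Posterior precision = 1/σ₀² + n/σ²; posterior mean is the precision-weighted average of μ₀ and x̄.
Σxᵢ = 36.33 + 32.68 + 0.53 + 31.11 + 13.15 + 30.39 + 25.64 + 42.16 + 15.22 = 227.21, so n·x̄ = 227.21.
σ₀² = 14.56² = 211.9936, σ² = 9.79² = 95.8441; σ² + n·σ₀² = 95.8441 + 9·211.9936 = 2003.7865.
Posterior mean = (μ₀/σ₀² + n·x̄/σ²)/(1/σ₀² + n/σ²) = (σ²·μ₀ + σ₀²·n·x̄)/(σ² + n·σ₀²) = (95.8441·23.50 + 211.9936·227.21)/2003.7865 = 50419.402206/2003.7865 = 25.1621.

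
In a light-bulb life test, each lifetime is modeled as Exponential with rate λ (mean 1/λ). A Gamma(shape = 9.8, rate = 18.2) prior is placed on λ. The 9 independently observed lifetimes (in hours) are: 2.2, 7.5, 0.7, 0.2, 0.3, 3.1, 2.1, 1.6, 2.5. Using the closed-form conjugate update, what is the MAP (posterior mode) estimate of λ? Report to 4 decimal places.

0.4635

With a Gamma(shape α, rate β) prior on the exponential rate λ, the posterior after n observations with total T = Σxᵢ is Gamma(α+n, β+T).
Sum of observations T = 20.2 hours; n = 9.
Posterior: Gamma(9.8+9, 18.2+20.2) = Gamma(18.8, 38.4).
Mode = (α−1)/β = 0.4635.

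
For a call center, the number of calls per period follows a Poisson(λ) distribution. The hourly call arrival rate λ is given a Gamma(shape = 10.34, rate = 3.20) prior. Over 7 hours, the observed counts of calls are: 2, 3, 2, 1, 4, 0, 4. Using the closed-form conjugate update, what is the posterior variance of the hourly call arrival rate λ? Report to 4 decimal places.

With a Gamma(shape α, rate β) prior, the Poisson likelihood is conjugate: the posterior is Gamma(α + ΣXᵢ, β + n).
Sum of counts S = 16 over n = 7 hours.
Posterior: Gamma(α+S, β+n) = Gamma(10.34+16, 3.20+7) = Gamma(26.34, 10.20).
Var = α/β² = 26.34/10.20² = 0.2532.

0.2532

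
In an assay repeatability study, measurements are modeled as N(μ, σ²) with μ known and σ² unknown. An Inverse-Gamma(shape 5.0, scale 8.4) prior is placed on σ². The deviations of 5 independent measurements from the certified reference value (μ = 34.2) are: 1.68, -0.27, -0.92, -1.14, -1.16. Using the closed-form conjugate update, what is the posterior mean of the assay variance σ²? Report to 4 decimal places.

With known mean μ and an Inverse-Gamma(α, β) prior on σ², the Normal likelihood is conjugate: posterior is Inv-Gamma(α + n/2, β + Σ(xᵢ−μ)²/2).
Σ(xᵢ−μ)² = (1.68)² + (-0.27)² + (-0.92)² + (-1.14)² + (-1.16)² = 6.3869.
Posterior: Inv-Gamma(5.0 + 5/2, 8.4 + 6.3869/2) = Inv-Gamma(7.50, 11.59345).
E[σ²|data] = β/(α−1) = 11.59345/6.50 = 1.7836.

1.7836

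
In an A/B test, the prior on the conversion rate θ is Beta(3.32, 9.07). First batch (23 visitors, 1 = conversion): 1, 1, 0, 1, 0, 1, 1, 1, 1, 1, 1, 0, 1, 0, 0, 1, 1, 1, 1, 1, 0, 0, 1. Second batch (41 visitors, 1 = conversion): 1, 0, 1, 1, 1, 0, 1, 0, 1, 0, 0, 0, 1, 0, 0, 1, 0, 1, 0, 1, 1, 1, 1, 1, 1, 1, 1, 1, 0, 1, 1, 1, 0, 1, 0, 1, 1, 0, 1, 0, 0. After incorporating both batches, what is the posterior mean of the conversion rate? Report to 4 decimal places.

The Beta prior is conjugate to a Binomial/Bernoulli likelihood; the update adds successes to α and failures to β.
After batch 1: Beta(3.32+16, 9.07+7) = Beta(19.32, 16.07).
After batch 2: Beta(19.32+25, 16.07+16) = Beta(44.32, 32.07).
Posterior mean = α/(α+β) = 44.32/76.39 = 0.5802.

0.5802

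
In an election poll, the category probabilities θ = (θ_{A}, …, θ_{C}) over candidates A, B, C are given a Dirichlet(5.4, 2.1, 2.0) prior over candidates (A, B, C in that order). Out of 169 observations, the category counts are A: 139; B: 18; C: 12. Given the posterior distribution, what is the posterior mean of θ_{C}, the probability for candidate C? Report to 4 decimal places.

0.0784

The Dirichlet prior is conjugate to the Multinomial likelihood: each posterior αⱼ = prior αⱼ + observed count nⱼ.
Posterior concentration: (144.4, 20.1, 14.0), total = 178.5.
E[θ_{C}|data] = α_{C}/Σα = 14.0/178.5 = 0.0784.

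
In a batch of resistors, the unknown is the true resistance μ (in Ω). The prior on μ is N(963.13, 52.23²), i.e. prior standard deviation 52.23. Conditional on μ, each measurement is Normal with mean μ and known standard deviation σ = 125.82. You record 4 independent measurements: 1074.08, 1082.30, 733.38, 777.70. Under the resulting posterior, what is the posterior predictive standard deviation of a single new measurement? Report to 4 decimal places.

132.0816

For Normal data with known variance σ², a Normal(μ₀, σ₀²) prior on μ is conjugate. Posterior precision = 1/σ₀² + n/σ²; posterior mean is the precision-weighted average of μ₀ and x̄.
σ₀² = 52.23² = 2727.9729, σ² = 125.82² = 15830.6724; σ² + n·σ₀² = 15830.6724 + 4·2727.9729 = 26742.564.
Posterior precision = 1/σ₀² + n/σ² = 1/2727.9729 + 4/15830.6724 = (σ² + n·σ₀²)/(σ₀²σ²) = 26742.564/(2727.9729·15830.6724); posterior variance σₙ² = σ₀²σ²/(σ² + n·σ₀²) = 2727.9729·15830.6724/26742.564 = 1614.865549.
Predictive variance for one new observation = σₙ² + σ² = 2727.9729·15830.6724/26742.564 + 15830.6724 = σ²·(σ₀² + 26742.564)/26742.564 = 15830.6724·29470.5369/26742.564 = 17445.537949; SD = √(15830.6724·29470.5369/26742.564) = 132.0816.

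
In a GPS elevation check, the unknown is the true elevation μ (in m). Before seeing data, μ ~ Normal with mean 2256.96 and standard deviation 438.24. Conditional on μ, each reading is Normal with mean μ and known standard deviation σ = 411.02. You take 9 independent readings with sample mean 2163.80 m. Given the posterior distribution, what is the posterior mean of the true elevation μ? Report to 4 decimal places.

For Normal data with known variance σ², a Normal(μ₀, σ₀²) prior on μ is conjugate. Posterior precision = 1/σ₀² + n/σ²; posterior mean is the precision-weighted average of μ₀ and x̄.
n·x̄ = 9·2163.80 = 19474.2.
σ₀² = 438.24² = 192054.2976, σ² = 411.02² = 168937.4404; σ² + n·σ₀² = 168937.4404 + 9·192054.2976 = 1897426.1188.
Posterior mean = (μ₀/σ₀² + n·x̄/σ²)/(1/σ₀² + n/σ²) = (σ²·μ₀ + σ₀²·n·x̄)/(σ² + n·σ₀²) = (168937.4404·2256.96 + 192054.2976·19474.2)/1897426.1188 = 4121388847.807104/1897426.1188 = 2172.0945.

2172.0945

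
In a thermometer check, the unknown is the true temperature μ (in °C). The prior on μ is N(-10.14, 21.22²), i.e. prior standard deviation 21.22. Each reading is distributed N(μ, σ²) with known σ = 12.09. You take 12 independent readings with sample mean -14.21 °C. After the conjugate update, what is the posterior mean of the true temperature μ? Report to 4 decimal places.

For Normal data with known variance σ², a Normal(μ₀, σ₀²) prior on μ is conjugate. Posterior precision = 1/σ₀² + n/σ²; posterior mean is the precision-weighted average of μ₀ and x̄.
n·x̄ = 12·(-14.21) = -170.52.
σ₀² = 21.22² = 450.2884, σ² = 12.09² = 146.1681; σ² + n·σ₀² = 146.1681 + 12·450.2884 = 5549.6289.
Posterior mean = (μ₀/σ₀² + n·x̄/σ²)/(1/σ₀² + n/σ²) = (σ²·μ₀ + σ₀²·n·x̄)/(σ² + n·σ₀²) = (146.1681·(-10.14) + 450.2884·(-170.52))/5549.6289 = -78265.322502/5549.6289 = -14.1028.

-14.1028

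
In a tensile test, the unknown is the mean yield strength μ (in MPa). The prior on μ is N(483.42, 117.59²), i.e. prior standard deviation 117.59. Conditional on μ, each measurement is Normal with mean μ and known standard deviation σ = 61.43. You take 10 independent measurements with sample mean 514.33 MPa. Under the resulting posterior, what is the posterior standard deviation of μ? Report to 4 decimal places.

19.1661

For Normal data with known variance σ², a Normal(μ₀, σ₀²) prior on μ is conjugate. Posterior precision = 1/σ₀² + n/σ²; posterior mean is the precision-weighted average of μ₀ and x̄.
σ₀² = 117.59² = 13827.4081, σ² = 61.43² = 3773.6449; σ² + n·σ₀² = 3773.6449 + 10·13827.4081 = 142047.7259.
Posterior precision = 1/σ₀² + n/σ² = 1/13827.4081 + 10/3773.6449 = (σ² + n·σ₀²)/(σ₀²σ²) = 142047.7259/(13827.4081·3773.6449); posterior variance σₙ² = σ₀²σ²/(σ² + n·σ₀²) = 13827.4081·3773.6449/142047.7259 = 367.339412.
Posterior SD = √σₙ² = √(13827.4081·3773.6449/142047.7259) = 19.1661.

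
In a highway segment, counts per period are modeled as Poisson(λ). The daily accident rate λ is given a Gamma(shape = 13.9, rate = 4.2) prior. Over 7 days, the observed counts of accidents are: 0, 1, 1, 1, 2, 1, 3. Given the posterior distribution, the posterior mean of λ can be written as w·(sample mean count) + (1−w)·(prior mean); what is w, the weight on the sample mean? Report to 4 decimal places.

0.6250

With a Gamma(shape α, rate β) prior, the Poisson likelihood is conjugate: the posterior is Gamma(α + ΣXᵢ, β + n).
Posterior mean = (α₀+S)/(β₀+n) = [n/(β₀+n)]·(S/n) + [β₀/(β₀+n)]·(α₀/β₀), so only n and β₀ enter the weight.
Weight on data w = n/(β₀+n) = 7/(4.2+7) = 7/11.2 = 0.6250.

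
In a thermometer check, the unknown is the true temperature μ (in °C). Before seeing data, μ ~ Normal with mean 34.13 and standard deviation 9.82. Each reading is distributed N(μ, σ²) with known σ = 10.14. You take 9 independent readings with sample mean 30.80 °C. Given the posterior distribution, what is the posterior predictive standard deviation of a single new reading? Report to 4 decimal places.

10.6317

For Normal data with known variance σ², a Normal(μ₀, σ₀²) prior on μ is conjugate. Posterior precision = 1/σ₀² + n/σ²; posterior mean is the precision-weighted average of μ₀ and x̄.
σ₀² = 9.82² = 96.4324, σ² = 10.14² = 102.8196; σ² + n·σ₀² = 102.8196 + 9·96.4324 = 970.7112.
Posterior precision = 1/σ₀² + n/σ² = 1/96.4324 + 9/102.8196 = (σ² + n·σ₀²)/(σ₀²σ²) = 970.7112/(96.4324·102.8196); posterior variance σₙ² = σ₀²σ²/(σ² + n·σ₀²) = 96.4324·102.8196/970.7112 = 10.214306.
Predictive variance for one new observation = σₙ² + σ² = 96.4324·102.8196/970.7112 + 102.8196 = σ²·(σ₀² + 970.7112)/970.7112 = 102.8196·1067.1436/970.7112 = 113.033906; SD = √(102.8196·1067.1436/970.7112) = 10.6317.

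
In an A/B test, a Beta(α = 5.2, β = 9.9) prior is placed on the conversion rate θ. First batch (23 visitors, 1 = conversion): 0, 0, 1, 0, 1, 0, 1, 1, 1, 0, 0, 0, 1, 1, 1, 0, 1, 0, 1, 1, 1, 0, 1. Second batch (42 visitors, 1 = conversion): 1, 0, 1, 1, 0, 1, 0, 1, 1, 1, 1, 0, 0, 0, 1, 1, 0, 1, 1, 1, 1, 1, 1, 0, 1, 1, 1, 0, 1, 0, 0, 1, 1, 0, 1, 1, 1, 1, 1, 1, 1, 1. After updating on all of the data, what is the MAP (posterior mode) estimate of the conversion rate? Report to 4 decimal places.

The Beta prior is conjugate to a Binomial/Bernoulli likelihood; the update adds successes to α and failures to β.
After batch 1: Beta(5.2+13, 9.9+10) = Beta(18.2, 19.9).
After batch 2: Beta(18.2+30, 19.9+12) = Beta(48.2, 31.9).
Mode of Beta(a,b) for a,b>1 is (a−1)/(a+b−2) = 47.2/78.1 = 0.6044.

0.6044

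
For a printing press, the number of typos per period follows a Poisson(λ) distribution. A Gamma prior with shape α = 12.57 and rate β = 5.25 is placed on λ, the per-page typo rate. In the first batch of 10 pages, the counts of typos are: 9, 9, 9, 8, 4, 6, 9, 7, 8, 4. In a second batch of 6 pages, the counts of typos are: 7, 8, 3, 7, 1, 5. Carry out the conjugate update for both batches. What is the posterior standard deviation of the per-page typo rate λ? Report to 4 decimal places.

With a Gamma(shape α, rate β) prior, the Poisson likelihood is conjugate: the posterior is Gamma(α + ΣXᵢ, β + n).
Batch 1: sum of counts S = 73 over n = 10 pages.
After batch 1: Gamma(α+S, β+n) = Gamma(12.57+73, 5.25+10) = Gamma(85.57, 15.25).
Batch 2: sum of counts S = 31 over n = 6 pages.
After batch 2: Gamma(α+S, β+n) = Gamma(85.57+31, 15.25+6) = Gamma(116.57, 21.25).
SD = √α/β = √116.57/21.25 = 0.5081.

0.5081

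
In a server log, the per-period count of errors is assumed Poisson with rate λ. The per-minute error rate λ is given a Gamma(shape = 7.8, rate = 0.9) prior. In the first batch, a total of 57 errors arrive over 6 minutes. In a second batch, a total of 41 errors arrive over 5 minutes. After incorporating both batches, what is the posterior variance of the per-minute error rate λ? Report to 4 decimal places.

With a Gamma(shape α, rate β) prior, the Poisson likelihood is conjugate: the posterior is Gamma(α + ΣXᵢ, β + n).
After batch 1: Gamma(α+S, β+n) = Gamma(7.8+57, 0.9+6) = Gamma(64.8, 6.9).
After batch 2: Gamma(α+S, β+n) = Gamma(64.8+41, 6.9+5) = Gamma(105.8, 11.9).
Var = α/β² = 105.8/11.9² = 0.7471.

0.7471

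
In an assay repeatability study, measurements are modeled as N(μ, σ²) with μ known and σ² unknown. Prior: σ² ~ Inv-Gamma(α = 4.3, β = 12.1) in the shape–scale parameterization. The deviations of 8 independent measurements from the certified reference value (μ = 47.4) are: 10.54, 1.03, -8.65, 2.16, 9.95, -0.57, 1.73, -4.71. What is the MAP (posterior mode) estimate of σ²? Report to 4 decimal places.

With known mean μ and an Inverse-Gamma(α, β) prior on σ², the Normal likelihood is conjugate: posterior is Inv-Gamma(α + n/2, β + Σ(xᵢ−μ)²/2).
Σ(xᵢ−μ)² = (10.54)² + (1.03)² + (-8.65)² + (2.16)² + (9.95)² + (-0.57)² + (1.73)² + (-4.71)² = 316.1450.
Posterior: Inv-Gamma(4.3 + 8/2, 12.1 + 316.1450/2) = Inv-Gamma(8.30, 170.17250).
Mode = β/(α+1) = 170.17250/9.30 = 18.2981.

18.2981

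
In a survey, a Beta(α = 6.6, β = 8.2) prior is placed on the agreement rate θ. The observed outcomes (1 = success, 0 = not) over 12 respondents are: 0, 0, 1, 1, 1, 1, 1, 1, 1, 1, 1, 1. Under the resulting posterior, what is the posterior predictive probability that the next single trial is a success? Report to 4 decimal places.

0.6194

The Beta prior is conjugate to a Binomial/Bernoulli likelihood; the update adds successes to α and failures to β.
Posterior: Beta(α+k, β+n−k) = Beta(6.6+10, 8.2+2) = Beta(16.6, 10.2).
For a single future Bernoulli trial, P(success | data) = α/(α+β) = 0.6194.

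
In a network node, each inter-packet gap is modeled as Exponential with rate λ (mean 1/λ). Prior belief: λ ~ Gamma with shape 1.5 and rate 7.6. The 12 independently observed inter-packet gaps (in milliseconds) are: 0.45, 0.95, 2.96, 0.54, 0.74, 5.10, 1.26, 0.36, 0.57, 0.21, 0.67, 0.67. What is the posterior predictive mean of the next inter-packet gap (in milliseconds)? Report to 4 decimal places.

With a Gamma(shape α, rate β) prior on the exponential rate λ, the posterior after n observations with total T = Σxᵢ is Gamma(α+n, β+T).
Sum of observations T = 14.48 milliseconds; n = 12.
Posterior: Gamma(1.5+12, 7.6+14.48) = Gamma(13.5, 22.08).
The predictive distribution for the next observation is Lomax; its mean is β/(α−1) = 22.08/12.5 = 1.7664.

1.7664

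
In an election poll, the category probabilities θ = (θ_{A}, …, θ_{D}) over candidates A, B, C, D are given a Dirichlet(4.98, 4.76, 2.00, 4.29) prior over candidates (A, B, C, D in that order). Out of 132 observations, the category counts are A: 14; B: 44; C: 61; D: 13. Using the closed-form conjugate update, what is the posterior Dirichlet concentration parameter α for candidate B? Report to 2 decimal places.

The Dirichlet prior is conjugate to the Multinomial likelihood: each posterior αⱼ = prior αⱼ + observed count nⱼ.
Posterior concentration: (18.98, 48.76, 63.00, 17.29), total = 148.03.
α_{B} = 4.76 + 44 = 48.76.

48.76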